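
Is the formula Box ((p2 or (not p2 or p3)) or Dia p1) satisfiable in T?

Yes, satisfiable

1. Box ((p2 or (not p2 or p3)) or Dia p1), 0
2. (p2 or (not p2 or p3)) or Dia p1, 0
3. Dia p1, 0
4. p1, 1
5. (p2 or (not p2 or p3)) or Dia p1, 1
6. Dia p1, 1
7. p1, 2
Accessibility: 0R0, 0R1, 1R1, 1R2, 2R2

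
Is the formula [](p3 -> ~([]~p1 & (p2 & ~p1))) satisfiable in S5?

1. [](p3 -> ~([]~p1 & (p2 & ~p1))), 0
2. p3 -> ~([]~p1 & (p2 & ~p1)), 0
3. ~([]~p1 & (p2 & ~p1)), 0
4. ~(p2 & ~p1), 0
5. p1, 0
Accessibility: 0R0

Satisfiable (open branch found)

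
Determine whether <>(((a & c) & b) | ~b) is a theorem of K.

Tableau for the negation ~<>(((a & c) & b) | ~b):
1. ~<>(((a & c) & b) | ~b), w0
The negation has an open branch (countermodel exists).

Invalid (countermodel exists)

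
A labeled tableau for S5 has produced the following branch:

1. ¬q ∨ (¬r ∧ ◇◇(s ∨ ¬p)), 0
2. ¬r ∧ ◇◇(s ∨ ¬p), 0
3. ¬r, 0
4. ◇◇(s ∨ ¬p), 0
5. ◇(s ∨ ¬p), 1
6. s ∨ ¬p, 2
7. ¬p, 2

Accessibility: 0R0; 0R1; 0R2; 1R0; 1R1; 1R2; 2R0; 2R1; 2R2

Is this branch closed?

No, open

No world carries both an atom and its negation.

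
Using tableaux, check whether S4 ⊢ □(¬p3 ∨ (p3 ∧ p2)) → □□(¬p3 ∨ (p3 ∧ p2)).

Tableau for the negation ¬(□(¬p3 ∨ (p3 ∧ p2)) → □□(¬p3 ∨ (p3 ∧ p2))):
1. ¬(□(¬p3 ∨ (p3 ∧ p2)) → □□(¬p3 ∨ (p3 ∧ p2))), w0
2. □(¬p3 ∨ (p3 ∧ p2)), w0   [¬→-rule on 1]
3. ¬□□(¬p3 ∨ (p3 ∧ p2)), w0   [¬→-rule on 1]
4. ¬p3 ∨ (p3 ∧ p2), w0   [□-rule on 2 via w0Rw0]
5. p3 ∧ p2, w0   [∨-rule on 4 (branches; this branch)]
6. p3, w0   [∧-rule on 5]
7. p2, w0   [∧-rule on 5]
8. ¬□(¬p3 ∨ (p3 ∧ p2)), w1   [¬□-rule on 3: fresh world w1, w0Rw1]
9. ¬p3 ∨ (p3 ∧ p2), w1   [□-rule on 2 via w0Rw1]
10. p3 ∧ p2, w1   [∨-rule on 9 (branches; this branch)]
11. p3, w1   [∧-rule on 10]
12. p2, w1   [∧-rule on 10]
13. ¬(¬p3 ∨ (p3 ∧ p2)), w2   [¬□-rule on 8: fresh world w2, w1Rw2]
14. p3, w2   [¬∨-rule on 13]
15. ¬(p3 ∧ p2), w2   [¬∨-rule on 13]
16. ¬p3 ∨ (p3 ∧ p2), w2   [□-rule on 2 via w0Rw2]
17. ¬p2, w2   [¬∧-rule on 15 (branches; this branch)]
18. p3 ∧ p2, w2   [∨-rule on 16 (branches; this branch)]
19. p2, w2   [∧-rule on 18]
Accessibility: w0Rw0, w0Rw1, w0Rw2, w1Rw1, w1Rw2, w2Rw2
Branch closes: p2 and ¬p2 both at w2.
All branches of the negation close; one closing branch shown above.

Valid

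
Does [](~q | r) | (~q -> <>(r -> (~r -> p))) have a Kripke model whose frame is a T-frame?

1. [](~q | r) | (~q -> <>(r -> (~r -> p))), w0
2. ~q -> <>(r -> (~r -> p)), w0
3. <>(r -> (~r -> p)), w0
4. r -> (~r -> p), w1
5. ~r -> p, w1
6. p, w1
Accessibility: w0Rw0, w0Rw1, w1Rw1

Yes, satisfiable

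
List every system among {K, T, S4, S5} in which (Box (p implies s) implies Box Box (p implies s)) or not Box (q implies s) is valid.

S4, S5

T-tableau for the negation not ((Box (p implies s) implies Box Box (p implies s)) or not Box (q implies s)):
1. not ((Box (p implies s) implies Box Box (p implies s)) or not Box (q implies s)), 0
2. not (Box (p implies s) implies Box Box (p implies s)), 0   [neg-or-rule on 1]
3. Box (q implies s), 0   [neg-or-rule on 1]
4. Box (p implies s), 0   [neg-implies-rule on 2]
5. not Box Box (p implies s), 0   [neg-implies-rule on 2]
6. q implies s, 0   [Box-rule on 3 via 0R0]
7. p implies s, 0   [Box-rule on 4 via 0R0]
8. s, 0   [implies-rule on 6 (branches; this branch)]
9. not Box (p implies s), 1   [neg-Box-rule on 5: fresh world 1, 0R1]
10. q implies s, 1   [Box-rule on 3 via 0R1]
11. p implies s, 1   [Box-rule on 4 via 0R1]
12. s, 1   [implies-rule on 10 (branches; this branch)]
13. not (p implies s), 2   [neg-Box-rule on 9: fresh world 2, 1R2]
14. p, 2   [neg-implies-rule on 13]
15. not s, 2   [neg-implies-rule on 13]
Accessibility: 0R0, 0R1, 1R1, 1R2, 2R2
Complete open branch: countermodel on a T-frame, so not valid in T, nor in K (the same frame is also a K-frame).
S4-tableau for the negation not ((Box (p implies s) implies Box Box (p implies s)) or not Box (q implies s)):
1. not ((Box (p implies s) implies Box Box (p implies s)) or not Box (q implies s)), 0
2. not (Box (p implies s) implies Box Box (p implies s)), 0   [neg-or-rule on 1]
3. Box (q implies s), 0   [neg-or-rule on 1]
4. Box (p implies s), 0   [neg-implies-rule on 2]
5. not Box Box (p implies s), 0   [neg-implies-rule on 2]
6. q implies s, 0   [Box-rule on 3 via 0R0]
7. p implies s, 0   [Box-rule on 4 via 0R0]
8. s, 0   [implies-rule on 6 (branches; this branch)]
9. not Box (p implies s), 1   [neg-Box-rule on 5: fresh world 1, 0R1]
10. q implies s, 1   [Box-rule on 3 via 0R1]
11. p implies s, 1   [Box-rule on 4 via 0R1]
12. s, 1   [implies-rule on 10 (branches; this branch)]
13. not (p implies s), 2   [neg-Box-rule on 9: fresh world 2, 1R2]
14. p, 2   [neg-implies-rule on 13]
15. not s, 2   [neg-implies-rule on 13]
16. q implies s, 2   [Box-rule on 3 via 0R2]
17. p implies s, 2   [Box-rule on 4 via 0R2]
18. not q, 2   [implies-rule on 16 (branches; this branch)]
19. s, 2   [implies-rule on 17 (branches; this branch)]
Accessibility: 0R0, 0R1, 0R2, 1R1, 1R2, 2R2
Branch closes: s and not s both at 2.
Every branch closes (one shown): valid in S4, hence also in S5 (every theorem of S4 is a theorem of S5).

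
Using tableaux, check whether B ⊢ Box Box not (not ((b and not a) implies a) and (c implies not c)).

No, not valid

Tableau for the negation not Box Box not (not ((b and not a) implies a) and (c implies not c)):
1. not Box Box not (not ((b and not a) implies a) and (c implies not c)), w0
2. not Box not (not ((b and not a) implies a) and (c implies not c)), w1
3. not ((b and not a) implies a) and (c implies not c), w2
4. not ((b and not a) implies a), w2
5. c implies not c, w2
6. b and not a, w2
7. not a, w2
8. b, w2
9. not c, w2
Accessibility: w0Rw0, w0Rw1, w1Rw0, w1Rw1, w1Rw2, w2Rw1, w2Rw2
The negation has an open branch (countermodel exists).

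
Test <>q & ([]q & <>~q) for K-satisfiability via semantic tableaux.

1. <>q & ([]q & <>~q), u
2. <>q, u   [&-rule on 1]
3. []q & <>~q, u   [&-rule on 1]
4. []q, u   [&-rule on 3]
5. <>~q, u   [&-rule on 3]
6. q, v   [<>-rule on 2: fresh world v, uRv]
7. ~q, w   [<>-rule on 5: fresh world w, uRw]
8. q, w   [[]-rule on 4 via uRw]
Accessibility: uRv, uRw
Branch closes: q and ~q both at w.
(One branch shown.) All branches close.

Unsatisfiable (every branch closes)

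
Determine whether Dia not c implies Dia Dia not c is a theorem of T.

Tableau for the negation not (Dia not c implies Dia Dia not c):
1. not (Dia not c implies Dia Dia not c), w0
2. Dia not c, w0
3. not Dia Dia not c, w0
4. not Dia not c, w0
5. c, w0
6. not c, w1
7. not Dia not c, w1
8. c, w1
Accessibility: w0Rw0, w0Rw1, w1Rw1
Branch closes: c and not c both at w1.
Every branch of the negation's tableau closes; the branch above is one of them.

Valid in T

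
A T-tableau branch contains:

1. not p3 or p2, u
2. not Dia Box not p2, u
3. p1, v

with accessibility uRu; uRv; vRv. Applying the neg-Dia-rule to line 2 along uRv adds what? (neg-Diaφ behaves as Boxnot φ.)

not Box not p2, v

neg-Diaφ behaves as Boxnot φ: propagate the negated body to each accessible world.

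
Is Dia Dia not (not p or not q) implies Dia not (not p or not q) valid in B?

Not valid

Tableau for the negation not (Dia Dia not (not p or not q) implies Dia not (not p or not q)):
1. not (Dia Dia not (not p or not q) implies Dia not (not p or not q)), u
2. Dia Dia not (not p or not q), u   [neg-implies-rule on 1]
3. not Dia not (not p or not q), u   [neg-implies-rule on 1]
4. not p or not q, u   [neg-Dia-rule on 3 via uRu]
5. not q, u   [or-rule on 4 (branches; this branch)]
6. Dia not (not p or not q), v   [Dia-rule on 2: fresh world v, uRv]
7. not p or not q, v   [neg-Dia-rule on 3 via uRv]
8. not q, v   [or-rule on 7 (branches; this branch)]
9. not (not p or not q), w   [Dia-rule on 6: fresh world w, vRw]
10. p, w   [neg-or-rule on 9]
11. q, w   [neg-or-rule on 9]
Accessibility: uRu, uRv, vRu, vRv, vRw, wRv, wRw
The negation has an open branch (countermodel exists).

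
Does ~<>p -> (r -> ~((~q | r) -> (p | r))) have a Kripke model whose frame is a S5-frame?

1. ~<>p -> (r -> ~((~q | r) -> (p | r))), 0
2. r -> ~((~q | r) -> (p | r)), 0
3. ~((~q | r) -> (p | r)), 0
4. ~q | r, 0
5. ~(p | r), 0
6. ~p, 0
7. ~r, 0
8. ~q, 0
Accessibility: 0R0

Satisfiable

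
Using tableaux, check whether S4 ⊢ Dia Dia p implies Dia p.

Yes, valid

Tableau for the negation not (Dia Dia p implies Dia p):
1. not (Dia Dia p implies Dia p), u
2. Dia Dia p, u
3. not Dia p, u
4. not p, u
5. Dia p, v
6. not p, v
7. p, w
8. not p, w
Accessibility: uRu, uRv, uRw, vRv, vRw, wRw
Branch closes: p and not p both at w.
All branches of the negation close; one closing branch shown above.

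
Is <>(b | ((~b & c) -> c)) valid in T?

Yes, valid

Tableau for the negation ~<>(b | ((~b & c) -> c)):
1. ~<>(b | ((~b & c) -> c)), w0
2. ~(b | ((~b & c) -> c)), w0
3. ~b, w0
4. ~((~b & c) -> c), w0
5. ~b & c, w0
6. ~c, w0
7. c, w0
Accessibility: w0Rw0
Branch closes: c and ~c both at w0.
Every branch of the negation's tableau closes; the branch above is one of them.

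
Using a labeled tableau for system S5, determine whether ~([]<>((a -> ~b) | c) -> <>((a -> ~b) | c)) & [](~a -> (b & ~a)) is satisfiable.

1. ~([]<>((a -> ~b) | c) -> <>((a -> ~b) | c)) & [](~a -> (b & ~a)), 0
2. ~([]<>((a -> ~b) | c) -> <>((a -> ~b) | c)), 0   [&-rule on 1]
3. [](~a -> (b & ~a)), 0   [&-rule on 1]
4. []<>((a -> ~b) | c), 0   [~->-rule on 2]
5. ~<>((a -> ~b) | c), 0   [~->-rule on 2]
6. ~a -> (b & ~a), 0   [[]-rule on 3 via 0R0]
7. <>((a -> ~b) | c), 0   [[]-rule on 4 via 0R0]
8. ~((a -> ~b) | c), 0   [~<>-rule on 5 via 0R0]
9. ~(a -> ~b), 0   [~|-rule on 8]
10. ~c, 0   [~|-rule on 8]
11. a, 0   [~->-rule on 9]
12. b, 0   [~->-rule on 9]
13. (a -> ~b) | c, 1   [<>-rule on 7: fresh world 1, 0R1]
14. ~a -> (b & ~a), 1   [[]-rule on 3 via 0R1]
15. <>((a -> ~b) | c), 1   [[]-rule on 4 via 0R1]
16. ~((a -> ~b) | c), 1   [~<>-rule on 5 via 0R1]
17. ~(a -> ~b), 1   [~|-rule on 16]
18. ~c, 1   [~|-rule on 16]
19. a, 1   [~->-rule on 17]
20. b, 1   [~->-rule on 17]
21. a -> ~b, 1   [|-rule on 13 (branches; this branch)]
22. b & ~a, 1   [->-rule on 14 (branches; this branch)]
23. ~a, 1   [&-rule on 22]
Accessibility: 0R0, 0R1, 1R0, 1R1
Branch closes: a and ~a both at 1.
(One branch shown.) All branches close.

Unsatisfiable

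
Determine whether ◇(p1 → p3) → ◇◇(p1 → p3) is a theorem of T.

Tableau for the negation ¬(◇(p1 → p3) → ◇◇(p1 → p3)):
1. ¬(◇(p1 → p3) → ◇◇(p1 → p3)), w0
2. ◇(p1 → p3), w0   [¬→-rule on 1]
3. ¬◇◇(p1 → p3), w0   [¬→-rule on 1]
4. ¬◇(p1 → p3), w0   [¬◇-rule on 3 via w0Rw0]
5. ¬(p1 → p3), w0   [¬◇-rule on 4 via w0Rw0]
6. p1, w0   [¬→-rule on 5]
7. ¬p3, w0   [¬→-rule on 5]
8. p1 → p3, w1   [◇-rule on 2: fresh world w1, w0Rw1]
9. ¬◇(p1 → p3), w1   [¬◇-rule on 3 via w0Rw1]
10. ¬(p1 → p3), w1   [¬◇-rule on 4 via w0Rw1]
11. p1, w1   [¬→-rule on 10]
12. ¬p3, w1   [¬→-rule on 10]
13. p3, w1   [→-rule on 8 (branches; this branch)]
Accessibility: w0Rw0, w0Rw1, w1Rw1
Branch closes: p3 and ¬p3 both at w1.
Every branch of the negation's tableau closes; the branch above is one of them.

Yes, valid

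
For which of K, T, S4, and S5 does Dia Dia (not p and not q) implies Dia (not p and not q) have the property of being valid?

S4-tableau for the negation not (Dia Dia (not p and not q) implies Dia (not p and not q)):
1. not (Dia Dia (not p and not q) implies Dia (not p and not q)), u
2. Dia Dia (not p and not q), u   [neg-implies-rule on 1]
3. not Dia (not p and not q), u   [neg-implies-rule on 1]
4. not (not p and not q), u   [neg-Dia-rule on 3 via uRu]
5. q, u   [neg-and-rule on 4 (branches; this branch)]
6. Dia (not p and not q), v   [Dia-rule on 2: fresh world v, uRv]
7. not (not p and not q), v   [neg-Dia-rule on 3 via uRv]
8. q, v   [neg-and-rule on 7 (branches; this branch)]
9. not p and not q, w   [Dia-rule on 6: fresh world w, vRw]
10. not p, w   [and-rule on 9]
11. not q, w   [and-rule on 9]
12. not (not p and not q), w   [neg-Dia-rule on 3 via uRw]
13. q, w   [neg-and-rule on 12 (branches; this branch)]
Accessibility: uRu, uRv, uRw, vRv, vRw, wRw
Branch closes: q and not q both at w.
Every branch closes (one shown): valid in S4, hence also in S5 (every theorem of S4 is a theorem of S5).
T-tableau for the negation not (Dia Dia (not p and not q) implies Dia (not p and not q)):
1. not (Dia Dia (not p and not q) implies Dia (not p and not q)), u
2. Dia Dia (not p and not q), u   [neg-implies-rule on 1]
3. not Dia (not p and not q), u   [neg-implies-rule on 1]
4. not (not p and not q), u   [neg-Dia-rule on 3 via uRu]
5. q, u   [neg-and-rule on 4 (branches; this branch)]
6. Dia (not p and not q), v   [Dia-rule on 2: fresh world v, uRv]
7. not (not p and not q), v   [neg-Dia-rule on 3 via uRv]
8. q, v   [neg-and-rule on 7 (branches; this branch)]
9. not p and not q, w   [Dia-rule on 6: fresh world w, vRw]
10. not p, w   [and-rule on 9]
11. not q, w   [and-rule on 9]
Accessibility: uRu, uRv, vRv, vRw, wRw
Complete open branch: countermodel on a T-frame, so not valid in T, nor in K (the same frame is also a K-frame).

S4, S5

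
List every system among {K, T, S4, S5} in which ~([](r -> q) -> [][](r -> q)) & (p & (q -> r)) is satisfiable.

S4-tableau for the formula:
1. ~([](r -> q) -> [][](r -> q)) & (p & (q -> r)), w0
2. ~([](r -> q) -> [][](r -> q)), w0
3. p & (q -> r), w0
4. [](r -> q), w0
5. ~[][](r -> q), w0
6. p, w0
7. q -> r, w0
8. r -> q, w0
9. r, w0
10. q, w0
11. ~[](r -> q), w1
12. r -> q, w1
13. q, w1
14. ~(r -> q), w2
15. r, w2
16. ~q, w2
17. r -> q, w2
18. q, w2
Accessibility: w0Rw0, w0Rw1, w0Rw2, w1Rw1, w1Rw2, w2Rw2
Branch closes: q and ~q both at w2.
Every branch closes (one shown): unsatisfiable in S4, hence also in S5 (every S5-frame is an S4-frame).
T-tableau for the formula:
1. ~([](r -> q) -> [][](r -> q)) & (p & (q -> r)), w0
2. ~([](r -> q) -> [][](r -> q)), w0
3. p & (q -> r), w0
4. [](r -> q), w0
5. ~[][](r -> q), w0
6. p, w0
7. q -> r, w0
8. r -> q, w0
9. r, w0
10. q, w0
11. ~[](r -> q), w1
12. r -> q, w1
13. q, w1
14. ~(r -> q), w2
15. r, w2
16. ~q, w2
Accessibility: w0Rw0, w0Rw1, w1Rw1, w1Rw2, w2Rw2
Complete open branch: satisfiable in T, hence also in K (this T-model is also a K-model).

K, T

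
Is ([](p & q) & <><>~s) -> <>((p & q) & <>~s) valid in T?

Tableau for the negation ~(([](p & q) & <><>~s) -> <>((p & q) & <>~s)):
1. ~(([](p & q) & <><>~s) -> <>((p & q) & <>~s)), w0
2. [](p & q) & <><>~s, w0
3. ~<>((p & q) & <>~s), w0
4. [](p & q), w0
5. <><>~s, w0
6. ~((p & q) & <>~s), w0
7. p & q, w0
8. p, w0
9. q, w0
10. ~<>~s, w0
11. s, w0
12. <>~s, w1
13. ~((p & q) & <>~s), w1
14. p & q, w1
15. p, w1
16. q, w1
17. s, w1
18. ~<>~s, w1
19. ~s, w2
20. s, w2
Accessibility: w0Rw0, w0Rw1, w1Rw1, w1Rw2, w2Rw2
Branch closes: s and ~s both at w2.
All branches of the negation close; one closing branch shown above.

Valid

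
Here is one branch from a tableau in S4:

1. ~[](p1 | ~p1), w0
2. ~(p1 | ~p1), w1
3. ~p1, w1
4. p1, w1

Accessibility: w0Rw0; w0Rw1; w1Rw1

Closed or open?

Yes, closed

Both p1 and ~p1 appear at w1.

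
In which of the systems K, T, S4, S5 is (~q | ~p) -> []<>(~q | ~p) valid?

S4-tableau for the negation ~((~q | ~p) -> []<>(~q | ~p)):
1. ~((~q | ~p) -> []<>(~q | ~p)), u
2. ~q | ~p, u   [~->-rule on 1]
3. ~[]<>(~q | ~p), u   [~->-rule on 1]
4. ~p, u   [|-rule on 2 (branches; this branch)]
5. ~<>(~q | ~p), v   [~[]-rule on 3: fresh world v, uRv]
6. ~(~q | ~p), v   [~<>-rule on 5 via vRv]
7. q, v   [~|-rule on 6]
8. p, v   [~|-rule on 6]
Accessibility: uRu, uRv, vRv
Complete open branch: countermodel on an S4-frame, so not valid in S4, nor in K, T (the same frame is also a K-frame and a T-frame).
S5-tableau for the negation ~((~q | ~p) -> []<>(~q | ~p)):
1. ~((~q | ~p) -> []<>(~q | ~p)), u
2. ~q | ~p, u   [~->-rule on 1]
3. ~[]<>(~q | ~p), u   [~->-rule on 1]
4. ~p, u   [|-rule on 2 (branches; this branch)]
5. ~<>(~q | ~p), v   [~[]-rule on 3: fresh world v, uRv]
6. ~(~q | ~p), u   [~<>-rule on 5 via vRu]
7. q, u   [~|-rule on 6]
8. p, u   [~|-rule on 6]
Accessibility: uRu, uRv, vRu, vRv
Branch closes: p and ~p both at u.
Every branch closes (one shown): valid in S5.

S5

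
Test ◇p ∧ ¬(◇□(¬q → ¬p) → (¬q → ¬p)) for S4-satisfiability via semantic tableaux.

1. ◇p ∧ ¬(◇□(¬q → ¬p) → (¬q → ¬p)), w0
2. ◇p, w0
3. ¬(◇□(¬q → ¬p) → (¬q → ¬p)), w0
4. ◇□(¬q → ¬p), w0
5. ¬(¬q → ¬p), w0
6. ¬q, w0
7. p, w0
8. p, w1
9. □(¬q → ¬p), w2
10. ¬q → ¬p, w2
11. ¬p, w2
Accessibility: w0Rw0, w0Rw1, w0Rw2, w1Rw1, w2Rw2

Satisfiable (open branch found)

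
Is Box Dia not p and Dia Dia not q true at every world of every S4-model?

Tableau for the negation not (Box Dia not p and Dia Dia not q):
1. not (Box Dia not p and Dia Dia not q), 0
2. not Dia Dia not q, 0
3. not Dia not q, 0
4. q, 0
Accessibility: 0R0
The negation has an open branch (countermodel exists).

Not valid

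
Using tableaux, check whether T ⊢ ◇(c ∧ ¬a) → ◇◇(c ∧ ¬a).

Tableau for the negation ¬(◇(c ∧ ¬a) → ◇◇(c ∧ ¬a)):
1. ¬(◇(c ∧ ¬a) → ◇◇(c ∧ ¬a)), w0
2. ◇(c ∧ ¬a), w0
3. ¬◇◇(c ∧ ¬a), w0
4. ¬◇(c ∧ ¬a), w0
5. ¬(c ∧ ¬a), w0
6. a, w0
7. c ∧ ¬a, w1
8. c, w1
9. ¬a, w1
10. ¬◇(c ∧ ¬a), w1
11. ¬(c ∧ ¬a), w1
12. a, w1
Accessibility: w0Rw0, w0Rw1, w1Rw1
Branch closes: a and ¬a both at w1.
All branches of the negation close; one closing branch shown above.

Valid in T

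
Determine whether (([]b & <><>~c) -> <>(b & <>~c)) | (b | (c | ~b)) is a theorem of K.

Tableau for the negation ~((([]b & <><>~c) -> <>(b & <>~c)) | (b | (c | ~b))):
1. ~((([]b & <><>~c) -> <>(b & <>~c)) | (b | (c | ~b))), 0
2. ~(([]b & <><>~c) -> <>(b & <>~c)), 0
3. ~(b | (c | ~b)), 0
4. []b & <><>~c, 0
5. ~<>(b & <>~c), 0
6. ~b, 0
7. ~(c | ~b), 0
8. []b, 0
9. <><>~c, 0
10. ~c, 0
11. b, 0
Branch closes: b and ~b both at 0.
Every branch of the negation's tableau closes; the branch above is one of them.

Yes, valid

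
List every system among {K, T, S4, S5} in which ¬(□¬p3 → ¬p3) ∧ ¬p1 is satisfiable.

K

K-tableau for the formula:
1. ¬(□¬p3 → ¬p3) ∧ ¬p1, 0
2. ¬(□¬p3 → ¬p3), 0
3. ¬p1, 0
4. □¬p3, 0
5. p3, 0
Complete open branch: satisfiable in K.
T-tableau for the formula:
1. ¬(□¬p3 → ¬p3) ∧ ¬p1, 0
2. ¬(□¬p3 → ¬p3), 0
3. ¬p1, 0
4. □¬p3, 0
5. p3, 0
6. ¬p3, 0
Accessibility: 0R0
Branch closes: p3 and ¬p3 both at 0.
Every branch closes (one shown): unsatisfiable in T, hence also in S4, S5 (every S4/S5-frame is a T-frame).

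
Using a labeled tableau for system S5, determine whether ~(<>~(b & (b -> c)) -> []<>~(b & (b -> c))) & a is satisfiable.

No, unsatisfiable

1. ~(<>~(b & (b -> c)) -> []<>~(b & (b -> c))) & a, w0
2. ~(<>~(b & (b -> c)) -> []<>~(b & (b -> c))), w0
3. a, w0
4. <>~(b & (b -> c)), w0
5. ~[]<>~(b & (b -> c)), w0
6. ~(b & (b -> c)), w1
7. ~(b -> c), w1
8. b, w1
9. ~c, w1
10. ~<>~(b & (b -> c)), w2
11. b & (b -> c), w0
12. b, w0
13. b -> c, w0
14. b & (b -> c), w1
15. b -> c, w1
16. b & (b -> c), w2
17. b, w2
18. b -> c, w2
19. c, w0
20. c, w1
Accessibility: w0Rw0, w0Rw1, w0Rw2, w1Rw0, w1Rw1, w1Rw2, w2Rw0, w2Rw1, w2Rw2
Branch closes: c and ~c both at w1.
All branches of the tableau close; one closing branch shown above.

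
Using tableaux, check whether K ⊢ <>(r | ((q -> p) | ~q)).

Not valid

Tableau for the negation ~<>(r | ((q -> p) | ~q)):
1. ~<>(r | ((q -> p) | ~q)), u
The negation has an open branch (countermodel exists).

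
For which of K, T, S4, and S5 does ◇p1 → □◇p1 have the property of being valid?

S4-tableau for the negation ¬(◇p1 → □◇p1):
1. ¬(◇p1 → □◇p1), 0
2. ◇p1, 0
3. ¬□◇p1, 0
4. p1, 1
5. ¬◇p1, 2
6. ¬p1, 2
Accessibility: 0R0, 0R1, 0R2, 1R1, 2R2
Complete open branch: countermodel on an S4-frame, so not valid in S4, nor in K, T (the same frame is also a K-frame and a T-frame).
S5-tableau for the negation ¬(◇p1 → □◇p1):
1. ¬(◇p1 → □◇p1), 0
2. ◇p1, 0
3. ¬□◇p1, 0
4. p1, 1
5. ¬◇p1, 2
6. ¬p1, 0
7. ¬p1, 1
Accessibility: 0R0, 0R1, 0R2, 1R0, 1R1, 1R2, 2R0, 2R1, 2R2
Branch closes: p1 and ¬p1 both at 1.
Every branch closes (one shown): valid in S5.

S5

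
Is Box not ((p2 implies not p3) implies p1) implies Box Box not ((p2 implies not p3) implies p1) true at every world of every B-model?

Tableau for the negation not (Box not ((p2 implies not p3) implies p1) implies Box Box not ((p2 implies not p3) implies p1)):
1. not (Box not ((p2 implies not p3) implies p1) implies Box Box not ((p2 implies not p3) implies p1)), u
2. Box not ((p2 implies not p3) implies p1), u   [neg-implies-rule on 1]
3. not Box Box not ((p2 implies not p3) implies p1), u   [neg-implies-rule on 1]
4. not ((p2 implies not p3) implies p1), u   [Box-rule on 2 via uRu]
5. p2 implies not p3, u   [neg-implies-rule on 4]
6. not p1, u   [neg-implies-rule on 4]
7. not p3, u   [implies-rule on 5 (branches; this branch)]
8. not Box not ((p2 implies not p3) implies p1), v   [neg-Box-rule on 3: fresh world v, uRv]
9. not ((p2 implies not p3) implies p1), v   [Box-rule on 2 via uRv]
10. p2 implies not p3, v   [neg-implies-rule on 9]
11. not p1, v   [neg-implies-rule on 9]
12. not p3, v   [implies-rule on 10 (branches; this branch)]
13. (p2 implies not p3) implies p1, w   [neg-Box-rule on 8: fresh world w, vRw]
14. p1, w   [implies-rule on 13 (branches; this branch)]
Accessibility: uRu, uRv, vRu, vRv, vRw, wRv, wRw
The negation has an open branch (countermodel exists).

Invalid (countermodel exists)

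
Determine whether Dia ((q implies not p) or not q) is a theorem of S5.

Tableau for the negation not Dia ((q implies not p) or not q):
1. not Dia ((q implies not p) or not q), w0
2. not ((q implies not p) or not q), w0
3. not (q implies not p), w0
4. q, w0
5. p, w0
Accessibility: w0Rw0
The negation has an open branch (countermodel exists).

Not valid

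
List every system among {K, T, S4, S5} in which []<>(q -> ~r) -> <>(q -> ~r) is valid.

T-tableau for the negation ~([]<>(q -> ~r) -> <>(q -> ~r)):
1. ~([]<>(q -> ~r) -> <>(q -> ~r)), w0
2. []<>(q -> ~r), w0
3. ~<>(q -> ~r), w0
4. <>(q -> ~r), w0
5. ~(q -> ~r), w0
6. q, w0
7. r, w0
8. q -> ~r, w1
9. <>(q -> ~r), w1
10. ~(q -> ~r), w1
11. q, w1
12. r, w1
13. ~r, w1
Accessibility: w0Rw0, w0Rw1, w1Rw1
Branch closes: r and ~r both at w1.
Every branch closes (one shown): valid in T, hence also in S4, S5 (every theorem of T is a theorem of S4 and S5).
K-tableau for the negation ~([]<>(q -> ~r) -> <>(q -> ~r)):
1. ~([]<>(q -> ~r) -> <>(q -> ~r)), w0
2. []<>(q -> ~r), w0
3. ~<>(q -> ~r), w0
Complete open branch: countermodel on a K-frame, so not valid in K.

T, S4, S5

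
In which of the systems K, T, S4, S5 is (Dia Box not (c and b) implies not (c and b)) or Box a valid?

S4-tableau for the negation not ((Dia Box not (c and b) implies not (c and b)) or Box a):
1. not ((Dia Box not (c and b) implies not (c and b)) or Box a), w0
2. not (Dia Box not (c and b) implies not (c and b)), w0   [neg-or-rule on 1]
3. not Box a, w0   [neg-or-rule on 1]
4. Dia Box not (c and b), w0   [neg-implies-rule on 2]
5. c and b, w0   [neg-implies-rule on 2]
6. c, w0   [and-rule on 5]
7. b, w0   [and-rule on 5]
8. not a, w1   [neg-Box-rule on 3: fresh world w1, w0Rw1]
9. Box not (c and b), w2   [Dia-rule on 4: fresh world w2, w0Rw2]
10. not (c and b), w2   [Box-rule on 9 via w2Rw2]
11. not b, w2   [neg-and-rule on 10 (branches; this branch)]
Accessibility: w0Rw0, w0Rw1, w0Rw2, w1Rw1, w2Rw2
Complete open branch: countermodel on an S4-frame, so not valid in S4, nor in K, T (the same frame is also a K-frame and a T-frame).
S5-tableau for the negation not ((Dia Box not (c and b) implies not (c and b)) or Box a):
1. not ((Dia Box not (c and b) implies not (c and b)) or Box a), w0
2. not (Dia Box not (c and b) implies not (c and b)), w0   [neg-or-rule on 1]
3. not Box a, w0   [neg-or-rule on 1]
4. Dia Box not (c and b), w0   [neg-implies-rule on 2]
5. c and b, w0   [neg-implies-rule on 2]
6. c, w0   [and-rule on 5]
7. b, w0   [and-rule on 5]
8. not a, w1   [neg-Box-rule on 3: fresh world w1, w0Rw1]
9. Box not (c and b), w2   [Dia-rule on 4: fresh world w2, w0Rw2]
10. not (c and b), w0   [Box-rule on 9 via w2Rw0]
11. not (c and b), w1   [Box-rule on 9 via w2Rw1]
12. not (c and b), w2   [Box-rule on 9 via w2Rw2]
13. not b, w0   [neg-and-rule on 10 (branches; this branch)]
Accessibility: w0Rw0, w0Rw1, w0Rw2, w1Rw0, w1Rw1, w1Rw2, w2Rw0, w2Rw1, w2Rw2
Branch closes: b and not b both at w0.
Every branch closes (one shown): valid in S5.

S5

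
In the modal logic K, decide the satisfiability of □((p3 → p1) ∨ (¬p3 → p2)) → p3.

Yes, satisfiable

1. □((p3 → p1) ∨ (¬p3 → p2)) → p3, w0
2. p3, w0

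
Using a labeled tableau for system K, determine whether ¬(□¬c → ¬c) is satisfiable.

Satisfiable (open branch found)

1. ¬(□¬c → ¬c), 0
2. □¬c, 0
3. c, 0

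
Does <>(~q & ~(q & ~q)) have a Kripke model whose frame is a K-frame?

1. <>(~q & ~(q & ~q)), u
2. ~q & ~(q & ~q), v
3. ~q, v
4. ~(q & ~q), v
Accessibility: uRv

Satisfiable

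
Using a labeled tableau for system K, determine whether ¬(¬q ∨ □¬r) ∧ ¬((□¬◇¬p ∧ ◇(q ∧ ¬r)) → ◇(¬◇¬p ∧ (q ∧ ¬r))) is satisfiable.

1. ¬(¬q ∨ □¬r) ∧ ¬((□¬◇¬p ∧ ◇(q ∧ ¬r)) → ◇(¬◇¬p ∧ (q ∧ ¬r))), 0
2. ¬(¬q ∨ □¬r), 0
3. ¬((□¬◇¬p ∧ ◇(q ∧ ¬r)) → ◇(¬◇¬p ∧ (q ∧ ¬r))), 0
4. q, 0
5. ¬□¬r, 0
6. □¬◇¬p ∧ ◇(q ∧ ¬r), 0
7. ¬◇(¬◇¬p ∧ (q ∧ ¬r)), 0
8. □¬◇¬p, 0
9. ◇(q ∧ ¬r), 0
10. r, 1
11. ¬(¬◇¬p ∧ (q ∧ ¬r)), 1
12. ¬◇¬p, 1
13. ¬(q ∧ ¬r), 1
14. q ∧ ¬r, 2
15. q, 2
16. ¬r, 2
17. ¬(¬◇¬p ∧ (q ∧ ¬r)), 2
18. ¬◇¬p, 2
19. ◇¬p, 2
20. ¬p, 3
21. p, 3
Accessibility: 0R1, 0R2, 2R3
Branch closes: p and ¬p both at 3.
Every branch closes; the branch above is one of them.

Unsatisfiable (every branch closes)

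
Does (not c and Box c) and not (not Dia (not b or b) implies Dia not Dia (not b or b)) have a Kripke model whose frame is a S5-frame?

1. (not c and Box c) and not (not Dia (not b or b) implies Dia not Dia (not b or b)), 0
2. not c and Box c, 0
3. not (not Dia (not b or b) implies Dia not Dia (not b or b)), 0
4. not c, 0
5. Box c, 0
6. not Dia (not b or b), 0
7. not Dia not Dia (not b or b), 0
8. c, 0
Accessibility: 0R0
Branch closes: c and not c both at 0.
(One branch shown.) All branches close.

Unsatisfiable (every branch closes)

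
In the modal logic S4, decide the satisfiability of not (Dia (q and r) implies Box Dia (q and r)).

Satisfiable (open branch found)

1. not (Dia (q and r) implies Box Dia (q and r)), w0
2. Dia (q and r), w0
3. not Box Dia (q and r), w0
4. q and r, w1
5. q, w1
6. r, w1
7. not Dia (q and r), w2
8. not (q and r), w2
9. not r, w2
Accessibility: w0Rw0, w0Rw1, w0Rw2, w1Rw1, w2Rw2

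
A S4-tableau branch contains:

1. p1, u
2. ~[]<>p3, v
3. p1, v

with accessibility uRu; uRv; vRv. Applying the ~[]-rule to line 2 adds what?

a fresh world w with vRw, and ~<>p3 at w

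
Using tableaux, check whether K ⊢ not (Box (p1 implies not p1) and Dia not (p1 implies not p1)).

Valid

Tableau for the negation Box (p1 implies not p1) and Dia not (p1 implies not p1):
1. Box (p1 implies not p1) and Dia not (p1 implies not p1), w0
2. Box (p1 implies not p1), w0
3. Dia not (p1 implies not p1), w0
4. not (p1 implies not p1), w1
5. p1, w1
6. p1 implies not p1, w1
7. not p1, w1
Accessibility: w0Rw1
Branch closes: p1 and not p1 both at w1.
Every branch of the negation's tableau closes; the branch above is one of them.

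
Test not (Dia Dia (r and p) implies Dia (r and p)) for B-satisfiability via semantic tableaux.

1. not (Dia Dia (r and p) implies Dia (r and p)), w0
2. Dia Dia (r and p), w0
3. not Dia (r and p), w0
4. not (r and p), w0
5. not p, w0
6. Dia (r and p), w1
7. not (r and p), w1
8. not p, w1
9. r and p, w2
10. r, w2
11. p, w2
Accessibility: w0Rw0, w0Rw1, w1Rw0, w1Rw1, w1Rw2, w2Rw1, w2Rw2

Satisfiable (open branch found)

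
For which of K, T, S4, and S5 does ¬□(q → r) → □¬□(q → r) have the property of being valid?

S5-tableau for the negation ¬(¬□(q → r) → □¬□(q → r)):
1. ¬(¬□(q → r) → □¬□(q → r)), 0
2. ¬□(q → r), 0
3. ¬□¬□(q → r), 0
4. ¬(q → r), 1
5. q, 1
6. ¬r, 1
7. □(q → r), 2
8. q → r, 0
9. q → r, 1
10. q → r, 2
11. r, 0
12. r, 1
Accessibility: 0R0, 0R1, 0R2, 1R0, 1R1, 1R2, 2R0, 2R1, 2R2
Branch closes: r and ¬r both at 1.
Every branch closes (one shown): valid in S5.
S4-tableau for the negation ¬(¬□(q → r) → □¬□(q → r)):
1. ¬(¬□(q → r) → □¬□(q → r)), 0
2. ¬□(q → r), 0
3. ¬□¬□(q → r), 0
4. ¬(q → r), 1
5. q, 1
6. ¬r, 1
7. □(q → r), 2
8. q → r, 2
9. r, 2
Accessibility: 0R0, 0R1, 0R2, 1R1, 2R2
Complete open branch: countermodel on an S4-frame, so not valid in S4, nor in K, T (the same frame is also a K-frame and a T-frame).

S5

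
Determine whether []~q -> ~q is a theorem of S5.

Yes, valid

Tableau for the negation ~([]~q -> ~q):
1. ~([]~q -> ~q), 0
2. []~q, 0
3. q, 0
4. ~q, 0
Accessibility: 0R0
Branch closes: q and ~q both at 0.
All branches of the negation close; one closing branch shown above.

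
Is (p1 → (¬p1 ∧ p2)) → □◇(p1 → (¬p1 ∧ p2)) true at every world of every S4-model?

Tableau for the negation ¬((p1 → (¬p1 ∧ p2)) → □◇(p1 → (¬p1 ∧ p2))):
1. ¬((p1 → (¬p1 ∧ p2)) → □◇(p1 → (¬p1 ∧ p2))), 0
2. p1 → (¬p1 ∧ p2), 0
3. ¬□◇(p1 → (¬p1 ∧ p2)), 0
4. ¬p1 ∧ p2, 0
5. ¬p1, 0
6. p2, 0
7. ¬◇(p1 → (¬p1 ∧ p2)), 1
8. ¬(p1 → (¬p1 ∧ p2)), 1
9. p1, 1
10. ¬(¬p1 ∧ p2), 1
11. ¬p2, 1
Accessibility: 0R0, 0R1, 1R1
The negation has an open branch (countermodel exists).

Invalid (countermodel exists)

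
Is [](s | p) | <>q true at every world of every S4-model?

Not valid

Tableau for the negation ~([](s | p) | <>q):
1. ~([](s | p) | <>q), u
2. ~[](s | p), u
3. ~<>q, u
4. ~q, u
5. ~(s | p), v
6. ~s, v
7. ~p, v
8. ~q, v
Accessibility: uRu, uRv, vRv
The negation has an open branch (countermodel exists).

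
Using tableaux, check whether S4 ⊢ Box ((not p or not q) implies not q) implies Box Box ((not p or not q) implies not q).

Valid in S4

Tableau for the negation not (Box ((not p or not q) implies not q) implies Box Box ((not p or not q) implies not q)):
1. not (Box ((not p or not q) implies not q) implies Box Box ((not p or not q) implies not q)), w0
2. Box ((not p or not q) implies not q), w0   [neg-implies-rule on 1]
3. not Box Box ((not p or not q) implies not q), w0   [neg-implies-rule on 1]
4. (not p or not q) implies not q, w0   [Box-rule on 2 via w0Rw0]
5. not (not p or not q), w0   [implies-rule on 4 (branches; this branch)]
6. p, w0   [neg-or-rule on 5]
7. q, w0   [neg-or-rule on 5]
8. not Box ((not p or not q) implies not q), w1   [neg-Box-rule on 3: fresh world w1, w0Rw1]
9. (not p or not q) implies not q, w1   [Box-rule on 2 via w0Rw1]
10. not (not p or not q), w1   [implies-rule on 9 (branches; this branch)]
11. p, w1   [neg-or-rule on 10]
12. q, w1   [neg-or-rule on 10]
13. not ((not p or not q) implies not q), w2   [neg-Box-rule on 8: fresh world w2, w1Rw2]
14. not p or not q, w2   [neg-implies-rule on 13]
15. q, w2   [neg-implies-rule on 13]
16. (not p or not q) implies not q, w2   [Box-rule on 2 via w0Rw2]
17. not p, w2   [or-rule on 14 (branches; this branch)]
18. not (not p or not q), w2   [implies-rule on 16 (branches; this branch)]
19. p, w2   [neg-or-rule on 18]
Accessibility: w0Rw0, w0Rw1, w0Rw2, w1Rw1, w1Rw2, w2Rw2
Branch closes: p and not p both at w2.
All branches of the negation close; one closing branch shown above.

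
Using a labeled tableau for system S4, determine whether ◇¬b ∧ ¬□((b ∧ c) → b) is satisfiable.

Unsatisfiable

1. ◇¬b ∧ ¬□((b ∧ c) → b), w0
2. ◇¬b, w0   [∧-rule on 1]
3. ¬□((b ∧ c) → b), w0   [∧-rule on 1]
4. ¬b, w1   [◇-rule on 2: fresh world w1, w0Rw1]
5. ¬((b ∧ c) → b), w2   [¬□-rule on 3: fresh world w2, w0Rw2]
6. b ∧ c, w2   [¬→-rule on 5]
7. ¬b, w2   [¬→-rule on 5]
8. b, w2   [∧-rule on 6]
9. c, w2   [∧-rule on 6]
Accessibility: w0Rw0, w0Rw1, w0Rw2, w1Rw1, w2Rw2
Branch closes: b and ¬b both at w2.
Every branch closes; the branch above is one of them.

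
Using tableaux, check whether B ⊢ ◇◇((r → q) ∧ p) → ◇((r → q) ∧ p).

Tableau for the negation ¬(◇◇((r → q) ∧ p) → ◇((r → q) ∧ p)):
1. ¬(◇◇((r → q) ∧ p) → ◇((r → q) ∧ p)), 0
2. ◇◇((r → q) ∧ p), 0   [¬→-rule on 1]
3. ¬◇((r → q) ∧ p), 0   [¬→-rule on 1]
4. ¬((r → q) ∧ p), 0   [¬◇-rule on 3 via 0R0]
5. ¬p, 0   [¬∧-rule on 4 (branches; this branch)]
6. ◇((r → q) ∧ p), 1   [◇-rule on 2: fresh world 1, 0R1]
7. ¬((r → q) ∧ p), 1   [¬◇-rule on 3 via 0R1]
8. ¬p, 1   [¬∧-rule on 7 (branches; this branch)]
9. (r → q) ∧ p, 2   [◇-rule on 6: fresh world 2, 1R2]
10. r → q, 2   [∧-rule on 9]
11. p, 2   [∧-rule on 9]
12. q, 2   [→-rule on 10 (branches; this branch)]
Accessibility: 0R0, 0R1, 1R0, 1R1, 1R2, 2R1, 2R2
The negation has an open branch (countermodel exists).

Not valid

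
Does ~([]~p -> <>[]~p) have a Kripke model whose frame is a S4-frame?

1. ~([]~p -> <>[]~p), u
2. []~p, u   [~->-rule on 1]
3. ~<>[]~p, u   [~->-rule on 1]
4. ~p, u   [[]-rule on 2 via uRu]
5. ~[]~p, u   [~<>-rule on 3 via uRu]
6. p, v   [~[]-rule on 5: fresh world v, uRv]
7. ~p, v   [[]-rule on 2 via uRv]
Accessibility: uRu, uRv, vRv
Branch closes: p and ~p both at v.
(One branch shown.) All branches close.

Unsatisfiable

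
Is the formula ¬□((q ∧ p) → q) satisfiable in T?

Unsatisfiable

1. ¬□((q ∧ p) → q), u
2. ¬((q ∧ p) → q), v
3. q ∧ p, v
4. ¬q, v
5. q, v
6. p, v
Accessibility: uRu, uRv, vRv
Branch closes: q and ¬q both at v.
All branches of the tableau close; one closing branch shown above.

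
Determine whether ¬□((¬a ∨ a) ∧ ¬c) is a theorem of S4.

No, not valid

Tableau for the negation □((¬a ∨ a) ∧ ¬c):
1. □((¬a ∨ a) ∧ ¬c), 0
2. (¬a ∨ a) ∧ ¬c, 0
3. ¬a ∨ a, 0
4. ¬c, 0
5. a, 0
Accessibility: 0R0
The negation has an open branch (countermodel exists).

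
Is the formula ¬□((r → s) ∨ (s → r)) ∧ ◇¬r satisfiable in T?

Unsatisfiable

1. ¬□((r → s) ∨ (s → r)) ∧ ◇¬r, u
2. ¬□((r → s) ∨ (s → r)), u   [∧-rule on 1]
3. ◇¬r, u   [∧-rule on 1]
4. ¬((r → s) ∨ (s → r)), v   [¬□-rule on 2: fresh world v, uRv]
5. ¬(r → s), v   [¬∨-rule on 4]
6. ¬(s → r), v   [¬∨-rule on 4]
7. r, v   [¬→-rule on 5]
8. ¬s, v   [¬→-rule on 5]
9. s, v   [¬→-rule on 6]
10. ¬r, v   [¬→-rule on 6]
Accessibility: uRu, uRv, vRv
Branch closes: s and ¬s both at v.
(One branch shown.) All branches close.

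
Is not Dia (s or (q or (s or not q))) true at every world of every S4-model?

Invalid (countermodel exists)

Tableau for the negation Dia (s or (q or (s or not q))):
1. Dia (s or (q or (s or not q))), w0
2. s or (q or (s or not q)), w1   [Dia-rule on 1: fresh world w1, w0Rw1]
3. q or (s or not q), w1   [or-rule on 2 (branches; this branch)]
4. s or not q, w1   [or-rule on 3 (branches; this branch)]
5. not q, w1   [or-rule on 4 (branches; this branch)]
Accessibility: w0Rw0, w0Rw1, w1Rw1
The negation has an open branch (countermodel exists).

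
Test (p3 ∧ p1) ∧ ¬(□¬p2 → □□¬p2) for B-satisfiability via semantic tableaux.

Satisfiable

1. (p3 ∧ p1) ∧ ¬(□¬p2 → □□¬p2), w0
2. p3 ∧ p1, w0
3. ¬(□¬p2 → □□¬p2), w0
4. p3, w0
5. p1, w0
6. □¬p2, w0
7. ¬□□¬p2, w0
8. ¬p2, w0
9. ¬□¬p2, w1
10. ¬p2, w1
11. p2, w2
Accessibility: w0Rw0, w0Rw1, w1Rw0, w1Rw1, w1Rw2, w2Rw1, w2Rw2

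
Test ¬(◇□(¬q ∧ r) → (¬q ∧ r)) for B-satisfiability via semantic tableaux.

Unsatisfiable (every branch closes)

1. ¬(◇□(¬q ∧ r) → (¬q ∧ r)), 0
2. ◇□(¬q ∧ r), 0
3. ¬(¬q ∧ r), 0
4. ¬r, 0
5. □(¬q ∧ r), 1
6. ¬q ∧ r, 0
7. ¬q, 0
8. r, 0
Accessibility: 0R0, 0R1, 1R0, 1R1
Branch closes: r and ¬r both at 0.
Every branch closes; the branch above is one of them.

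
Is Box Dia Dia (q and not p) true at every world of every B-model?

No, not valid

Tableau for the negation not Box Dia Dia (q and not p):
1. not Box Dia Dia (q and not p), 0
2. not Dia Dia (q and not p), 1
3. not Dia (q and not p), 0
4. not Dia (q and not p), 1
5. not (q and not p), 0
6. not (q and not p), 1
7. p, 0
8. p, 1
Accessibility: 0R0, 0R1, 1R0, 1R1
The negation has an open branch (countermodel exists).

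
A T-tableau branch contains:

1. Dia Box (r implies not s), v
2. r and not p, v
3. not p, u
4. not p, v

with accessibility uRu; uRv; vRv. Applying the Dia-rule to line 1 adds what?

a fresh world w with vRw, and Box (r implies not s) at w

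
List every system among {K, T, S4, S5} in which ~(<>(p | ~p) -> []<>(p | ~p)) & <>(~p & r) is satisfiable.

K

T-tableau for the formula:
1. ~(<>(p | ~p) -> []<>(p | ~p)) & <>(~p & r), u
2. ~(<>(p | ~p) -> []<>(p | ~p)), u
3. <>(~p & r), u
4. <>(p | ~p), u
5. ~[]<>(p | ~p), u
6. ~p & r, v
7. ~p, v
8. r, v
9. p | ~p, w
10. ~p, w
11. ~<>(p | ~p), x
12. ~(p | ~p), x
13. ~p, x
14. p, x
Accessibility: uRu, uRv, uRw, uRx, vRv, wRw, xRx
Branch closes: p and ~p both at x.
Every branch closes (one shown): unsatisfiable in T, hence also in S4, S5 (every S4/S5-frame is a T-frame).
K-tableau for the formula:
1. ~(<>(p | ~p) -> []<>(p | ~p)) & <>(~p & r), u
2. ~(<>(p | ~p) -> []<>(p | ~p)), u
3. <>(~p & r), u
4. <>(p | ~p), u
5. ~[]<>(p | ~p), u
6. ~p & r, v
7. ~p, v
8. r, v
9. p | ~p, w
10. ~p, w
11. ~<>(p | ~p), x
Accessibility: uRv, uRw, uRx
Complete open branch: satisfiable in K.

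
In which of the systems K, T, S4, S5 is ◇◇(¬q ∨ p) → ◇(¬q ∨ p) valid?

T-tableau for the negation ¬(◇◇(¬q ∨ p) → ◇(¬q ∨ p)):
1. ¬(◇◇(¬q ∨ p) → ◇(¬q ∨ p)), w0
2. ◇◇(¬q ∨ p), w0   [¬→-rule on 1]
3. ¬◇(¬q ∨ p), w0   [¬→-rule on 1]
4. ¬(¬q ∨ p), w0   [¬◇-rule on 3 via w0Rw0]
5. q, w0   [¬∨-rule on 4]
6. ¬p, w0   [¬∨-rule on 4]
7. ◇(¬q ∨ p), w1   [◇-rule on 2: fresh world w1, w0Rw1]
8. ¬(¬q ∨ p), w1   [¬◇-rule on 3 via w0Rw1]
9. q, w1   [¬∨-rule on 8]
10. ¬p, w1   [¬∨-rule on 8]
11. ¬q ∨ p, w2   [◇-rule on 7: fresh world w2, w1Rw2]
12. p, w2   [∨-rule on 11 (branches; this branch)]
Accessibility: w0Rw0, w0Rw1, w1Rw1, w1Rw2, w2Rw2
Complete open branch: countermodel on a T-frame, so not valid in T, nor in K (the same frame is also a K-frame).
S4-tableau for the negation ¬(◇◇(¬q ∨ p) → ◇(¬q ∨ p)):
1. ¬(◇◇(¬q ∨ p) → ◇(¬q ∨ p)), w0
2. ◇◇(¬q ∨ p), w0   [¬→-rule on 1]
3. ¬◇(¬q ∨ p), w0   [¬→-rule on 1]
4. ¬(¬q ∨ p), w0   [¬◇-rule on 3 via w0Rw0]
5. q, w0   [¬∨-rule on 4]
6. ¬p, w0   [¬∨-rule on 4]
7. ◇(¬q ∨ p), w1   [◇-rule on 2: fresh world w1, w0Rw1]
8. ¬(¬q ∨ p), w1   [¬◇-rule on 3 via w0Rw1]
9. q, w1   [¬∨-rule on 8]
10. ¬p, w1   [¬∨-rule on 8]
11. ¬q ∨ p, w2   [◇-rule on 7: fresh world w2, w1Rw2]
12. ¬(¬q ∨ p), w2   [¬◇-rule on 3 via w0Rw2]
13. q, w2   [¬∨-rule on 12]
14. ¬p, w2   [¬∨-rule on 12]
15. p, w2   [∨-rule on 11 (branches; this branch)]
Accessibility: w0Rw0, w0Rw1, w0Rw2, w1Rw1, w1Rw2, w2Rw2
Branch closes: p and ¬p both at w2.
Every branch closes (one shown): valid in S4, hence also in S5 (every theorem of S4 is a theorem of S5).

S4, S5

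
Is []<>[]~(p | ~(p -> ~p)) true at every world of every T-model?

Not valid

Tableau for the negation ~[]<>[]~(p | ~(p -> ~p)):
1. ~[]<>[]~(p | ~(p -> ~p)), 0
2. ~<>[]~(p | ~(p -> ~p)), 1   [~[]-rule on 1: fresh world 1, 0R1]
3. ~[]~(p | ~(p -> ~p)), 1   [~<>-rule on 2 via 1R1]
4. p | ~(p -> ~p), 2   [~[]-rule on 3: fresh world 2, 1R2]
5. ~[]~(p | ~(p -> ~p)), 2   [~<>-rule on 2 via 1R2]
6. ~(p -> ~p), 2   [|-rule on 4 (branches; this branch)]
7. p, 2   [~->-rule on 6]
8. p | ~(p -> ~p), 3   [~[]-rule on 5: fresh world 3, 2R3]
9. ~(p -> ~p), 3   [|-rule on 8 (branches; this branch)]
10. p, 3   [~->-rule on 9]
Accessibility: 0R0, 0R1, 1R1, 1R2, 2R2, 2R3, 3R3
The negation has an open branch (countermodel exists).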